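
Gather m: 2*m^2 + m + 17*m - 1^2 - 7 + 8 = 2*m^2 + 18*m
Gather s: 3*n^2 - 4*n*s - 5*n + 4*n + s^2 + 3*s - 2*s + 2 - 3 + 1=3*n^2 - n + s^2 + s*(1 - 4*n)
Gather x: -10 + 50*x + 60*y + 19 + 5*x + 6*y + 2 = 55*x + 66*y + 11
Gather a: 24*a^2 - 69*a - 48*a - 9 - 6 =24*a^2 - 117*a - 15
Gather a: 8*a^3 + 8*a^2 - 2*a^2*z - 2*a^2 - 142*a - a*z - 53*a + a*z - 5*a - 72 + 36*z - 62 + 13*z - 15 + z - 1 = 8*a^3 + a^2*(6 - 2*z) - 200*a + 50*z - 150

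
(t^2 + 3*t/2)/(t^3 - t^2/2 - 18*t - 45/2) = t/(t^2 - 2*t - 15)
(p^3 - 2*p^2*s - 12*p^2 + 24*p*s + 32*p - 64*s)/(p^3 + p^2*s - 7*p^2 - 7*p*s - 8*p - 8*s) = (p^2 - 2*p*s - 4*p + 8*s)/(p^2 + p*s + p + s)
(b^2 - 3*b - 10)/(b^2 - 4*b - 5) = (b + 2)/(b + 1)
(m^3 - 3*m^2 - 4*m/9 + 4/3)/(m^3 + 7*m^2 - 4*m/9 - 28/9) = (m - 3)/(m + 7)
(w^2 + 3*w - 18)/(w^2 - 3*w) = (w + 6)/w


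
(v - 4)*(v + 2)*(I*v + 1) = I*v^3 + v^2 - 2*I*v^2 - 2*v - 8*I*v - 8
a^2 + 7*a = a*(a + 7)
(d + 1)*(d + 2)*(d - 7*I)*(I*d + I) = I*d^4 + 7*d^3 + 4*I*d^3 + 28*d^2 + 5*I*d^2 + 35*d + 2*I*d + 14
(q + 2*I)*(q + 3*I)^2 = q^3 + 8*I*q^2 - 21*q - 18*I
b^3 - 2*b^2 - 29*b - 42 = (b - 7)*(b + 2)*(b + 3)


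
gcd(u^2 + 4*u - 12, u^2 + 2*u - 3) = 1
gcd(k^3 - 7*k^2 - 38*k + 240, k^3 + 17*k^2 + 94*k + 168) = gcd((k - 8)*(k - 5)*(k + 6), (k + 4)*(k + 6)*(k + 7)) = k + 6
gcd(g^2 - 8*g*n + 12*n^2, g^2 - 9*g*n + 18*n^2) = g - 6*n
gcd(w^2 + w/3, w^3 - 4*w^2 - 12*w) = w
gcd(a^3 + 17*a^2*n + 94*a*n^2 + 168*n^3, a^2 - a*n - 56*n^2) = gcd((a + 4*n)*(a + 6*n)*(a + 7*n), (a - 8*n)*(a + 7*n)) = a + 7*n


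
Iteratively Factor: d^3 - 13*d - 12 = (d - 4)*(d^2 + 4*d + 3) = (d - 4)*(d + 1)*(d + 3)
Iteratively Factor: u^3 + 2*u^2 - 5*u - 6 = (u + 1)*(u^2 + u - 6) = (u - 2)*(u + 1)*(u + 3)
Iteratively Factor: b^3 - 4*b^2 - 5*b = (b)*(b^2 - 4*b - 5) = b*(b - 5)*(b + 1)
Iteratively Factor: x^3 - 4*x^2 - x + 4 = (x - 4)*(x^2 - 1) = (x - 4)*(x - 1)*(x + 1)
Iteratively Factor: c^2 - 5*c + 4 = (c - 4)*(c - 1)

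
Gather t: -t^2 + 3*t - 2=-t^2 + 3*t - 2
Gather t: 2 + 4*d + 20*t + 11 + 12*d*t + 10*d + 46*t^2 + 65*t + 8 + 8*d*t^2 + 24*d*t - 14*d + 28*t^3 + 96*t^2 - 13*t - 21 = 28*t^3 + t^2*(8*d + 142) + t*(36*d + 72)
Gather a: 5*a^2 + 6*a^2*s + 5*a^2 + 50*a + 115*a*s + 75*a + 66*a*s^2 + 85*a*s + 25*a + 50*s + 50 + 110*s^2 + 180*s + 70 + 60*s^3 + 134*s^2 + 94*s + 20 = a^2*(6*s + 10) + a*(66*s^2 + 200*s + 150) + 60*s^3 + 244*s^2 + 324*s + 140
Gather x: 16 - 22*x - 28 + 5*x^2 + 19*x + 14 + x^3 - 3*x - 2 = x^3 + 5*x^2 - 6*x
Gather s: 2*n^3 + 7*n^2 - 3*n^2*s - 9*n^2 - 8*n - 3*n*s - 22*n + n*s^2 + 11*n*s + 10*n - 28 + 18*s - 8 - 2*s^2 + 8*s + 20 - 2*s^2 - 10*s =2*n^3 - 2*n^2 - 20*n + s^2*(n - 4) + s*(-3*n^2 + 8*n + 16) - 16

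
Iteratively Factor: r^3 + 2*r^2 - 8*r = (r + 4)*(r^2 - 2*r) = (r - 2)*(r + 4)*(r)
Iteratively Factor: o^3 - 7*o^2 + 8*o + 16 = (o - 4)*(o^2 - 3*o - 4) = (o - 4)^2*(o + 1)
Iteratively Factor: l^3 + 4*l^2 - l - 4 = (l + 4)*(l^2 - 1) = (l + 1)*(l + 4)*(l - 1)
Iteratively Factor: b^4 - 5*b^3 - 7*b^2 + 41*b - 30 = (b - 1)*(b^3 - 4*b^2 - 11*b + 30) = (b - 2)*(b - 1)*(b^2 - 2*b - 15) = (b - 2)*(b - 1)*(b + 3)*(b - 5)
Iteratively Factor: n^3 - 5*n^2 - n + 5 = (n - 1)*(n^2 - 4*n - 5) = (n - 1)*(n + 1)*(n - 5)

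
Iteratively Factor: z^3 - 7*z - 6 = (z - 3)*(z^2 + 3*z + 2) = (z - 3)*(z + 1)*(z + 2)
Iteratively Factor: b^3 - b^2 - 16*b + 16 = (b + 4)*(b^2 - 5*b + 4) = (b - 1)*(b + 4)*(b - 4)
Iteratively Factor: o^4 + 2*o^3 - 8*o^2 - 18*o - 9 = (o + 3)*(o^3 - o^2 - 5*o - 3) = (o + 1)*(o + 3)*(o^2 - 2*o - 3) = (o + 1)^2*(o + 3)*(o - 3)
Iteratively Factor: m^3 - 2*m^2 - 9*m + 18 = (m - 2)*(m^2 - 9) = (m - 2)*(m + 3)*(m - 3)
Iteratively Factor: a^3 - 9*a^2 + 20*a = (a)*(a^2 - 9*a + 20) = a*(a - 5)*(a - 4)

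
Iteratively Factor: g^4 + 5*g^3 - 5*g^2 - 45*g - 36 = (g + 1)*(g^3 + 4*g^2 - 9*g - 36) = (g + 1)*(g + 3)*(g^2 + g - 12) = (g + 1)*(g + 3)*(g + 4)*(g - 3)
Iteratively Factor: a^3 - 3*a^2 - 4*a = (a - 4)*(a^2 + a) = (a - 4)*(a + 1)*(a)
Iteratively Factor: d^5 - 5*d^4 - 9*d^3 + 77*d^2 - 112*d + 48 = (d - 1)*(d^4 - 4*d^3 - 13*d^2 + 64*d - 48) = (d - 1)^2*(d^3 - 3*d^2 - 16*d + 48) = (d - 1)^2*(d + 4)*(d^2 - 7*d + 12) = (d - 4)*(d - 1)^2*(d + 4)*(d - 3)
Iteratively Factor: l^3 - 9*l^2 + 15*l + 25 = (l - 5)*(l^2 - 4*l - 5) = (l - 5)^2*(l + 1)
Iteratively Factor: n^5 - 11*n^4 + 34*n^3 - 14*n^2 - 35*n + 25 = (n + 1)*(n^4 - 12*n^3 + 46*n^2 - 60*n + 25) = (n - 1)*(n + 1)*(n^3 - 11*n^2 + 35*n - 25) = (n - 5)*(n - 1)*(n + 1)*(n^2 - 6*n + 5) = (n - 5)*(n - 1)^2*(n + 1)*(n - 5)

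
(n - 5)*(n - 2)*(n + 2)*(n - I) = n^4 - 5*n^3 - I*n^3 - 4*n^2 + 5*I*n^2 + 20*n + 4*I*n - 20*I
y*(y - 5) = y^2 - 5*y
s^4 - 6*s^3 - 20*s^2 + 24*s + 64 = (s - 8)*(s - 2)*(s + 2)^2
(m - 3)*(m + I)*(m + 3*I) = m^3 - 3*m^2 + 4*I*m^2 - 3*m - 12*I*m + 9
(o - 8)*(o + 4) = o^2 - 4*o - 32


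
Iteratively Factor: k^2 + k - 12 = (k + 4)*(k - 3)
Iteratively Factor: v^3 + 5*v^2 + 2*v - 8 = (v + 2)*(v^2 + 3*v - 4) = (v - 1)*(v + 2)*(v + 4)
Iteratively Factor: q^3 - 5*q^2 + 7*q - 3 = (q - 1)*(q^2 - 4*q + 3) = (q - 3)*(q - 1)*(q - 1)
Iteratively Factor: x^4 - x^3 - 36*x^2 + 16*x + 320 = (x + 4)*(x^3 - 5*x^2 - 16*x + 80) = (x + 4)^2*(x^2 - 9*x + 20) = (x - 5)*(x + 4)^2*(x - 4)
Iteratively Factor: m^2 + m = (m + 1)*(m)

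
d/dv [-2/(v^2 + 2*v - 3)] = 4*(v + 1)/(v^2 + 2*v - 3)^2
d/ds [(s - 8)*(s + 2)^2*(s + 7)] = 4*s^3 + 9*s^2 - 112*s - 228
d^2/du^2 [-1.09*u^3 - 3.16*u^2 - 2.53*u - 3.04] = -6.54*u - 6.32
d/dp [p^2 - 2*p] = 2*p - 2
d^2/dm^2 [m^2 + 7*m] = 2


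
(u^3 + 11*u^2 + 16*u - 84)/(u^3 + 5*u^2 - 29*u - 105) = (u^2 + 4*u - 12)/(u^2 - 2*u - 15)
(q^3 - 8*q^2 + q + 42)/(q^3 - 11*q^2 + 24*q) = (q^2 - 5*q - 14)/(q*(q - 8))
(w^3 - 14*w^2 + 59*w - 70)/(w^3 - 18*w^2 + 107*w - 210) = (w - 2)/(w - 6)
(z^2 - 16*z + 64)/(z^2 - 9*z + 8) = (z - 8)/(z - 1)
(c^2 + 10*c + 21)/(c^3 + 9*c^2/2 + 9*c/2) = 2*(c + 7)/(c*(2*c + 3))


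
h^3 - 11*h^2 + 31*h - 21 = (h - 7)*(h - 3)*(h - 1)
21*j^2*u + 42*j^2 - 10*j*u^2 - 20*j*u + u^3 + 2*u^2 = (-7*j + u)*(-3*j + u)*(u + 2)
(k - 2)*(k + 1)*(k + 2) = k^3 + k^2 - 4*k - 4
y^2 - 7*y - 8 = (y - 8)*(y + 1)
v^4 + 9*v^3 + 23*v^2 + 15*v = v*(v + 1)*(v + 3)*(v + 5)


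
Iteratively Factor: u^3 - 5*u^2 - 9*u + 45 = (u - 3)*(u^2 - 2*u - 15) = (u - 3)*(u + 3)*(u - 5)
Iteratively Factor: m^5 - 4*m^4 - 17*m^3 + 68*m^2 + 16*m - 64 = (m + 4)*(m^4 - 8*m^3 + 15*m^2 + 8*m - 16) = (m + 1)*(m + 4)*(m^3 - 9*m^2 + 24*m - 16) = (m - 4)*(m + 1)*(m + 4)*(m^2 - 5*m + 4) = (m - 4)*(m - 1)*(m + 1)*(m + 4)*(m - 4)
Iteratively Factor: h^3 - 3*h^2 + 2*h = (h - 2)*(h^2 - h) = (h - 2)*(h - 1)*(h)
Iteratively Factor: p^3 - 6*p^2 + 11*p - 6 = (p - 1)*(p^2 - 5*p + 6) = (p - 3)*(p - 1)*(p - 2)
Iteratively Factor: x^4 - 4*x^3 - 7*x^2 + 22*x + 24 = (x + 1)*(x^3 - 5*x^2 - 2*x + 24) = (x - 3)*(x + 1)*(x^2 - 2*x - 8) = (x - 4)*(x - 3)*(x + 1)*(x + 2)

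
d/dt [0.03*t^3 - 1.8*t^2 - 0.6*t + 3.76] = 0.09*t^2 - 3.6*t - 0.6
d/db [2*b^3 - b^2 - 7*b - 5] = 6*b^2 - 2*b - 7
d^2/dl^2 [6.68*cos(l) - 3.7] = -6.68*cos(l)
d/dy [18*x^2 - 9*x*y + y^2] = -9*x + 2*y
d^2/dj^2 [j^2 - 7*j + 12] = 2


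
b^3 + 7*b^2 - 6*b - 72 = (b - 3)*(b + 4)*(b + 6)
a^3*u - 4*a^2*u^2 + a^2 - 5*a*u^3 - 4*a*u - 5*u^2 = (a - 5*u)*(a + u)*(a*u + 1)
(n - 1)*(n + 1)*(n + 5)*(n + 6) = n^4 + 11*n^3 + 29*n^2 - 11*n - 30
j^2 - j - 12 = (j - 4)*(j + 3)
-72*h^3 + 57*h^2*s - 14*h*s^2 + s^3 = (-8*h + s)*(-3*h + s)^2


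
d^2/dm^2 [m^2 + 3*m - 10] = 2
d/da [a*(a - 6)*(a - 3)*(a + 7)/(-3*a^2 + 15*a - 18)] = (-2*a^3 + 5*a^2 + 4*a - 84)/(3*(a^2 - 4*a + 4))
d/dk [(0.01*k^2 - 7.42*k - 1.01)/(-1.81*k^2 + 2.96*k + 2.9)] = (-13.4006*k^2 - 3.5982*k - 18.5284)/(3.2761*k^4 - 10.7152*k^3 - 1.7364*k^2 + 17.168*k + 8.41)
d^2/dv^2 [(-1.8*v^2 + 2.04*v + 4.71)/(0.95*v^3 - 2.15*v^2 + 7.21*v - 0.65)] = (-3.249*v^6 + 11.0466*v^5 + 99.9837000000001*v^4 - 234.37536*v^3 + 354.40812*v^2 - 437.72724*v + 494.125692)/(0.857375*v^9 - 5.821125*v^8 + 32.6952*v^7 - 100.0568*v^6 + 256.10511*v^5 - 371.02437*v^4 + 436.465336*v^3 - 104.09412*v^2 + 9.138675*v - 0.274625)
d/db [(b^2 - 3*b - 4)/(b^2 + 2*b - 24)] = 5/(b^2 + 12*b + 36)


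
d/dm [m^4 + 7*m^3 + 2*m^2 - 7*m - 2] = 4*m^3 + 21*m^2 + 4*m - 7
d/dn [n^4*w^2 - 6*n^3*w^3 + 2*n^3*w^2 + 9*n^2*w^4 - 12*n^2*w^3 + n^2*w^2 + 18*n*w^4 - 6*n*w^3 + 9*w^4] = 2*w^2*(2*n^3 - 9*n^2*w + 3*n^2 + 9*n*w^2 - 12*n*w + n + 9*w^2 - 3*w)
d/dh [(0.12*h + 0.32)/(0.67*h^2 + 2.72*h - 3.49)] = (0.0804*h^2 + 0.3264*h - (0.12*h + 0.32)*(1.34*h + 2.72) - 0.4188)/(0.67*h^2 + 2.72*h - 3.49)^2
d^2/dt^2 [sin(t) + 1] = -sin(t)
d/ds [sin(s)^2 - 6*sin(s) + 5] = 2*(sin(s) - 3)*cos(s)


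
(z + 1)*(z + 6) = z^2 + 7*z + 6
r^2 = r^2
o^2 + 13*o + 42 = (o + 6)*(o + 7)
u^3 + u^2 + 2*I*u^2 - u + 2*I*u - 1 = (u + 1)*(u + I)^2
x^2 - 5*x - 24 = (x - 8)*(x + 3)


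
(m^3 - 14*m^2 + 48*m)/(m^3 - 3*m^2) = (m^2 - 14*m + 48)/(m*(m - 3))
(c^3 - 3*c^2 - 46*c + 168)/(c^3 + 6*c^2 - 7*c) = (c^2 - 10*c + 24)/(c*(c - 1))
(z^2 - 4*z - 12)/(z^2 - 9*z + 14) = (z^2 - 4*z - 12)/(z^2 - 9*z + 14)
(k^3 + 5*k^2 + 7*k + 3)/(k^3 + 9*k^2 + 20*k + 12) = (k^2 + 4*k + 3)/(k^2 + 8*k + 12)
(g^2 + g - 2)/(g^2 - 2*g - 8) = (g - 1)/(g - 4)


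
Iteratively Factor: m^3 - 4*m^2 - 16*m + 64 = (m - 4)*(m^2 - 16) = (m - 4)^2*(m + 4)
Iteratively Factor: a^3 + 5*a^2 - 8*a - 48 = (a + 4)*(a^2 + a - 12) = (a - 3)*(a + 4)*(a + 4)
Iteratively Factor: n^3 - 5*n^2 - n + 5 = (n - 5)*(n^2 - 1) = (n - 5)*(n - 1)*(n + 1)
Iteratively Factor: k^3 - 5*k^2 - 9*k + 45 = (k + 3)*(k^2 - 8*k + 15) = (k - 5)*(k + 3)*(k - 3)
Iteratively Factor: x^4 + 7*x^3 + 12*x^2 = (x + 3)*(x^3 + 4*x^2) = x*(x + 3)*(x^2 + 4*x) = x^2*(x + 3)*(x + 4)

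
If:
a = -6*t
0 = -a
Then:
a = 0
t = 0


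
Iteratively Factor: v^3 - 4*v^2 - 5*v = (v)*(v^2 - 4*v - 5) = v*(v + 1)*(v - 5)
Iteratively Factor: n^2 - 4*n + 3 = (n - 3)*(n - 1)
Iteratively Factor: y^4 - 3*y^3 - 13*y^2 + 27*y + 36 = (y + 1)*(y^3 - 4*y^2 - 9*y + 36) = (y - 3)*(y + 1)*(y^2 - y - 12) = (y - 3)*(y + 1)*(y + 3)*(y - 4)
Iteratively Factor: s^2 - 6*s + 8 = (s - 2)*(s - 4)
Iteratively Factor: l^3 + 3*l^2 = (l)*(l^2 + 3*l) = l*(l + 3)*(l)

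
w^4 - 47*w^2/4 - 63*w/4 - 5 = (w - 4)*(w + 1/2)*(w + 1)*(w + 5/2)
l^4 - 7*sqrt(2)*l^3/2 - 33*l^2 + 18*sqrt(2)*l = l*(l - 6*sqrt(2))*(l - sqrt(2)/2)*(l + 3*sqrt(2))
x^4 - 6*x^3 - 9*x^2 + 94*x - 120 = (x - 5)*(x - 3)*(x - 2)*(x + 4)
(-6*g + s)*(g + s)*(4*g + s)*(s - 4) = -24*g^3*s + 96*g^3 - 26*g^2*s^2 + 104*g^2*s - g*s^3 + 4*g*s^2 + s^4 - 4*s^3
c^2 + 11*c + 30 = (c + 5)*(c + 6)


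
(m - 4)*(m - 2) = m^2 - 6*m + 8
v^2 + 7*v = v*(v + 7)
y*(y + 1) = y^2 + y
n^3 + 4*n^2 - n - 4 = (n - 1)*(n + 1)*(n + 4)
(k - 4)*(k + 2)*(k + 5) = k^3 + 3*k^2 - 18*k - 40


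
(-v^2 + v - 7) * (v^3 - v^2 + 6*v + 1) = -v^5 + 2*v^4 - 14*v^3 + 12*v^2 - 41*v - 7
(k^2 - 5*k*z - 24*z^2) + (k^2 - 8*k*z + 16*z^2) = 2*k^2 - 13*k*z - 8*z^2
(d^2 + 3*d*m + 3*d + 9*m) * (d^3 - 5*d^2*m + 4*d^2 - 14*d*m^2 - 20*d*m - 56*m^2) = d^5 - 2*d^4*m + 7*d^4 - 29*d^3*m^2 - 14*d^3*m + 12*d^3 - 42*d^2*m^3 - 203*d^2*m^2 - 24*d^2*m - 294*d*m^3 - 348*d*m^2 - 504*m^3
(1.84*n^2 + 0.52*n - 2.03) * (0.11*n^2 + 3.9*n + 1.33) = 0.2024*n^4 + 7.2332*n^3 + 4.2519*n^2 - 7.2254*n - 2.6999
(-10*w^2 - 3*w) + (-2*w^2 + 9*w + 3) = -12*w^2 + 6*w + 3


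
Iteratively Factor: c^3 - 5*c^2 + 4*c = (c - 4)*(c^2 - c) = c*(c - 4)*(c - 1)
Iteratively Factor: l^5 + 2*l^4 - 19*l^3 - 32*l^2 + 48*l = (l - 1)*(l^4 + 3*l^3 - 16*l^2 - 48*l) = (l - 1)*(l + 4)*(l^3 - l^2 - 12*l) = (l - 4)*(l - 1)*(l + 4)*(l^2 + 3*l) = (l - 4)*(l - 1)*(l + 3)*(l + 4)*(l)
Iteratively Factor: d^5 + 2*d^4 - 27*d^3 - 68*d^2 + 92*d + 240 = (d + 3)*(d^4 - d^3 - 24*d^2 + 4*d + 80) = (d - 2)*(d + 3)*(d^3 + d^2 - 22*d - 40) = (d - 2)*(d + 3)*(d + 4)*(d^2 - 3*d - 10) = (d - 2)*(d + 2)*(d + 3)*(d + 4)*(d - 5)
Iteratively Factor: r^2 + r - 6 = (r + 3)*(r - 2)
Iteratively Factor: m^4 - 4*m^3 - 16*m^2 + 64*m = (m)*(m^3 - 4*m^2 - 16*m + 64) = m*(m - 4)*(m^2 - 16) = m*(m - 4)*(m + 4)*(m - 4)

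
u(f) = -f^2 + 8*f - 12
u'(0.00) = 8.00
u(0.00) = -12.00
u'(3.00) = 2.00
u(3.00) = 3.00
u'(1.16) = 5.68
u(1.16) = -4.07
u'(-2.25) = 12.50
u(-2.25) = -35.06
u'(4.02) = -0.04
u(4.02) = 4.00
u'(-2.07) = 12.14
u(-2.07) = -32.84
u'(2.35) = 3.30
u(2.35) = 1.28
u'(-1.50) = 11.00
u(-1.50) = -26.25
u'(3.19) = 1.62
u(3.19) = 3.34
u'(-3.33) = 14.66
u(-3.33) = -49.73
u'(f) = 8 - 2*f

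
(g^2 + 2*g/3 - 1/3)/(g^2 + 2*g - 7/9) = 3*(g + 1)/(3*g + 7)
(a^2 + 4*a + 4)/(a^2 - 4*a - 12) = (a + 2)/(a - 6)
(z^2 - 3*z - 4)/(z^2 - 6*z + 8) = (z + 1)/(z - 2)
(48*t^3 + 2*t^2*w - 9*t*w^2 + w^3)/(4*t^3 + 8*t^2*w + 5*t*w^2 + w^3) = (24*t^2 - 11*t*w + w^2)/(2*t^2 + 3*t*w + w^2)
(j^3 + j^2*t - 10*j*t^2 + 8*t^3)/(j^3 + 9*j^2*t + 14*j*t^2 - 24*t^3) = (j - 2*t)/(j + 6*t)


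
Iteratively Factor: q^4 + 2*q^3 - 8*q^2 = (q)*(q^3 + 2*q^2 - 8*q) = q*(q + 4)*(q^2 - 2*q) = q*(q - 2)*(q + 4)*(q)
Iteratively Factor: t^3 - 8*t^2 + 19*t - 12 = (t - 3)*(t^2 - 5*t + 4) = (t - 4)*(t - 3)*(t - 1)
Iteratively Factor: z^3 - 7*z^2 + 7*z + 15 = (z - 3)*(z^2 - 4*z - 5) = (z - 3)*(z + 1)*(z - 5)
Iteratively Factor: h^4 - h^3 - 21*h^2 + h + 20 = (h + 1)*(h^3 - 2*h^2 - 19*h + 20) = (h + 1)*(h + 4)*(h^2 - 6*h + 5) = (h - 1)*(h + 1)*(h + 4)*(h - 5)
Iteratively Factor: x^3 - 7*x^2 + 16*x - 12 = (x - 2)*(x^2 - 5*x + 6) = (x - 3)*(x - 2)*(x - 2)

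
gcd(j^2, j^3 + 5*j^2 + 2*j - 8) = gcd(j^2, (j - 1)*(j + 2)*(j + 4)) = 1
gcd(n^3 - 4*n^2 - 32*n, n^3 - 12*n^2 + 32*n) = n^2 - 8*n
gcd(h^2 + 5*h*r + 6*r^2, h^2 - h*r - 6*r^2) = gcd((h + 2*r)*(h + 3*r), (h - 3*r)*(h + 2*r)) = h + 2*r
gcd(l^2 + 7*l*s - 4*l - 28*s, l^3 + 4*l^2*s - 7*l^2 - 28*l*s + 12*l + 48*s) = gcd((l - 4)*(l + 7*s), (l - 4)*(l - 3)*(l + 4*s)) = l - 4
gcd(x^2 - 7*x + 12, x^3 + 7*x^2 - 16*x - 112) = x - 4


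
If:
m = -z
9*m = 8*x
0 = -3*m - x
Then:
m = 0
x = 0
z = 0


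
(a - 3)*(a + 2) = a^2 - a - 6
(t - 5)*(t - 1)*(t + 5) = t^3 - t^2 - 25*t + 25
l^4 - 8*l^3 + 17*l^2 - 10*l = l*(l - 5)*(l - 2)*(l - 1)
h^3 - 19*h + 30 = (h - 3)*(h - 2)*(h + 5)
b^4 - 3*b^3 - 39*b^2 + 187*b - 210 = (b - 5)*(b - 3)*(b - 2)*(b + 7)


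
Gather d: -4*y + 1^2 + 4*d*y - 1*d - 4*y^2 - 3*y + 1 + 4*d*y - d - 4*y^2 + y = d*(8*y - 2) - 8*y^2 - 6*y + 2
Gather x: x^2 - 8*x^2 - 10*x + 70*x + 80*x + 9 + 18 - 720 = -7*x^2 + 140*x - 693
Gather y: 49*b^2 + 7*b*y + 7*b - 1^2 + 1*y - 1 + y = 49*b^2 + 7*b + y*(7*b + 2) - 2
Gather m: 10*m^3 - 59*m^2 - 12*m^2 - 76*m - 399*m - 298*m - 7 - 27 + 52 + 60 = 10*m^3 - 71*m^2 - 773*m + 78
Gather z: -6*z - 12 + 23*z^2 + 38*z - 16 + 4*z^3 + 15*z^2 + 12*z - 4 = 4*z^3 + 38*z^2 + 44*z - 32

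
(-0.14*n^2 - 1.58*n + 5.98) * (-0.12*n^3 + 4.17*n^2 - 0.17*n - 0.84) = 0.0168*n^5 - 0.3942*n^4 - 7.2824*n^3 + 25.3228*n^2 + 0.3106*n - 5.0232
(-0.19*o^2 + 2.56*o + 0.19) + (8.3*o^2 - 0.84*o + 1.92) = 8.11*o^2 + 1.72*o + 2.11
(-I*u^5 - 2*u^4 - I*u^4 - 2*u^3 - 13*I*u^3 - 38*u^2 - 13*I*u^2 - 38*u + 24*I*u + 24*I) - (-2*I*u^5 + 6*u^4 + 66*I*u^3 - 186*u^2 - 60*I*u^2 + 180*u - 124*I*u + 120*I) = I*u^5 - 8*u^4 - I*u^4 - 2*u^3 - 79*I*u^3 + 148*u^2 + 47*I*u^2 - 218*u + 148*I*u - 96*I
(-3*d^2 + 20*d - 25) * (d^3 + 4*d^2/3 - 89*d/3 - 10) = -3*d^5 + 16*d^4 + 272*d^3/3 - 1790*d^2/3 + 1625*d/3 + 250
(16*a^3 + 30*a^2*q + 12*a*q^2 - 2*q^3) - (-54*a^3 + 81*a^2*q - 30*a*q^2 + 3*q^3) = 70*a^3 - 51*a^2*q + 42*a*q^2 - 5*q^3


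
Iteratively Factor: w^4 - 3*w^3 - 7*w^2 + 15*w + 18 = (w + 2)*(w^3 - 5*w^2 + 3*w + 9) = (w + 1)*(w + 2)*(w^2 - 6*w + 9) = (w - 3)*(w + 1)*(w + 2)*(w - 3)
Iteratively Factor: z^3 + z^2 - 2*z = (z)*(z^2 + z - 2) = z*(z - 1)*(z + 2)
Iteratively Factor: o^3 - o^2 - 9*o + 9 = (o + 3)*(o^2 - 4*o + 3) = (o - 1)*(o + 3)*(o - 3)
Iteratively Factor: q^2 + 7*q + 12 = (q + 3)*(q + 4)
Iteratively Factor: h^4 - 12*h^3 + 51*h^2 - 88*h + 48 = (h - 4)*(h^3 - 8*h^2 + 19*h - 12) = (h - 4)*(h - 3)*(h^2 - 5*h + 4) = (h - 4)^2*(h - 3)*(h - 1)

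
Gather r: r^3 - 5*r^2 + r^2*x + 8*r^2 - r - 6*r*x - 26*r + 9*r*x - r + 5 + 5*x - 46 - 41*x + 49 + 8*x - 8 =r^3 + r^2*(x + 3) + r*(3*x - 28) - 28*x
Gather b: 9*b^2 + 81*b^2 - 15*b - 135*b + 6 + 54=90*b^2 - 150*b + 60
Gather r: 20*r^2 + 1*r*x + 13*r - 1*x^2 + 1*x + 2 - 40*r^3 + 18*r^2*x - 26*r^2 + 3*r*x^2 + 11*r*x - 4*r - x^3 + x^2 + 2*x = -40*r^3 + r^2*(18*x - 6) + r*(3*x^2 + 12*x + 9) - x^3 + 3*x + 2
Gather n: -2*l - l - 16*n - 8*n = -3*l - 24*n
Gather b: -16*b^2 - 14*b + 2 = -16*b^2 - 14*b + 2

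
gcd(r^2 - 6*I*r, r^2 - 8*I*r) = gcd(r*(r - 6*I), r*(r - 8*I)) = r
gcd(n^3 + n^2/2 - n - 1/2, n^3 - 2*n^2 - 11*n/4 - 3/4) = n + 1/2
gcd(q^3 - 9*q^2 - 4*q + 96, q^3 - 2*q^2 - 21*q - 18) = q + 3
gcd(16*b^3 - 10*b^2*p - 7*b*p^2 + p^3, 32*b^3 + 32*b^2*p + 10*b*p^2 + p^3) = 2*b + p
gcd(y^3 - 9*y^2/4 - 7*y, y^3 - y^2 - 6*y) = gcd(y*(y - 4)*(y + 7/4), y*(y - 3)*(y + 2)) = y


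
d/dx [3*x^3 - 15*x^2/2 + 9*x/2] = 9*x^2 - 15*x + 9/2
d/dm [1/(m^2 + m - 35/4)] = 16*(-2*m - 1)/(4*m^2 + 4*m - 35)^2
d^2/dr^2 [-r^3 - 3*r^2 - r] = -6*r - 6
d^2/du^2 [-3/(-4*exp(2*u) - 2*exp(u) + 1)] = (192*exp(3*u) + 72*exp(2*u) + 60*exp(u) + 6)*exp(u)/(64*exp(6*u) + 96*exp(5*u) - 40*exp(3*u) + 6*exp(u) - 1)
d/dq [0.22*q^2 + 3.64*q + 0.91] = 0.44*q + 3.64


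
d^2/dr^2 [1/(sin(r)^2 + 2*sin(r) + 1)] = 2*(3 - 2*sin(r))/(sin(r) + 1)^3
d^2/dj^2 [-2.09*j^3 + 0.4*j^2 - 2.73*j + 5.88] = 0.8 - 12.54*j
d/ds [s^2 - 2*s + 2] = 2*s - 2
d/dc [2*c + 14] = 2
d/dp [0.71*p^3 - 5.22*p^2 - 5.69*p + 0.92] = 2.13*p^2 - 10.44*p - 5.69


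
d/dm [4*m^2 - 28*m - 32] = 8*m - 28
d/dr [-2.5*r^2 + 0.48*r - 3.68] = 0.48 - 5.0*r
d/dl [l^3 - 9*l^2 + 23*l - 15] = 3*l^2 - 18*l + 23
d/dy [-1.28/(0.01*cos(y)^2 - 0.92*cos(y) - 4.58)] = (1.1776 - 0.0256*cos(y))*sin(y)/(-0.01*cos(y)^2 + 0.92*cos(y) + 4.58)^2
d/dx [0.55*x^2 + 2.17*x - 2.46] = 1.1*x + 2.17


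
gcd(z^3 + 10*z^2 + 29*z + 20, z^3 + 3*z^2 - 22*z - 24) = z + 1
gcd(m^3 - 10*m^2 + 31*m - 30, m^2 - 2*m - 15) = m - 5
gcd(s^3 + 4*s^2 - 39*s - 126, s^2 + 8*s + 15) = s + 3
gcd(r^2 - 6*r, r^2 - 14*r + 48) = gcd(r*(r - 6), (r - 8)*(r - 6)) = r - 6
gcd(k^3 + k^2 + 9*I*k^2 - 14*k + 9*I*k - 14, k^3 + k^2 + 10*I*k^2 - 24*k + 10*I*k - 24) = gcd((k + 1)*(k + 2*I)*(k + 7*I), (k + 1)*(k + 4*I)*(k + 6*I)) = k + 1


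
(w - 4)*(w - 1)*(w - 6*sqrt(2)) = w^3 - 6*sqrt(2)*w^2 - 5*w^2 + 4*w + 30*sqrt(2)*w - 24*sqrt(2)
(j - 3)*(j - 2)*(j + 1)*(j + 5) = j^4 + j^3 - 19*j^2 + 11*j + 30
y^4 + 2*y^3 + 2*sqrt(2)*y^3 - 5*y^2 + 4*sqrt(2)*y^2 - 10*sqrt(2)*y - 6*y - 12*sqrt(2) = (y - 2)*(y + 1)*(y + 3)*(y + 2*sqrt(2))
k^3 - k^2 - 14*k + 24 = (k - 3)*(k - 2)*(k + 4)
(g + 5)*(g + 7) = g^2 + 12*g + 35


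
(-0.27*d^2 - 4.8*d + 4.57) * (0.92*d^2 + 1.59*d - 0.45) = -0.2484*d^4 - 4.8453*d^3 - 3.3061*d^2 + 9.4263*d - 2.0565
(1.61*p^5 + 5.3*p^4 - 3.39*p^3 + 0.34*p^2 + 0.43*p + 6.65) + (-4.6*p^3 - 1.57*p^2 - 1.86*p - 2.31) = 1.61*p^5 + 5.3*p^4 - 7.99*p^3 - 1.23*p^2 - 1.43*p + 4.34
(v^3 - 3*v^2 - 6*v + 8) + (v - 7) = v^3 - 3*v^2 - 5*v + 1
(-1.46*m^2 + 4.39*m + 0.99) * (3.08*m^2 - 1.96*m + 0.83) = -4.4968*m^4 + 16.3828*m^3 - 6.767*m^2 + 1.7033*m + 0.8217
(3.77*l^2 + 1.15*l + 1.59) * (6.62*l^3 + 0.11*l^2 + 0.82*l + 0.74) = 24.9574*l^5 + 8.0277*l^4 + 13.7437*l^3 + 3.9077*l^2 + 2.1548*l + 1.1766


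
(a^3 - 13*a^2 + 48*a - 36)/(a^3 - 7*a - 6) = (-a^3 + 13*a^2 - 48*a + 36)/(-a^3 + 7*a + 6)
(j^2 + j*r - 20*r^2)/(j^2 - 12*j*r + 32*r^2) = (-j - 5*r)/(-j + 8*r)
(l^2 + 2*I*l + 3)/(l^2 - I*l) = (l + 3*I)/l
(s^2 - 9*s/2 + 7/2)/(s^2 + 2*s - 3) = (s - 7/2)/(s + 3)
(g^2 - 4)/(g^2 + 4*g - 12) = (g + 2)/(g + 6)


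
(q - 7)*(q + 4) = q^2 - 3*q - 28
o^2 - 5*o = o*(o - 5)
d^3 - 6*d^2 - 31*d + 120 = (d - 8)*(d - 3)*(d + 5)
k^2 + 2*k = k*(k + 2)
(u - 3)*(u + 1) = u^2 - 2*u - 3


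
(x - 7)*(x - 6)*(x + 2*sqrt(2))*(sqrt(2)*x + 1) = sqrt(2)*x^4 - 13*sqrt(2)*x^3 + 5*x^3 - 65*x^2 + 44*sqrt(2)*x^2 - 26*sqrt(2)*x + 210*x + 84*sqrt(2)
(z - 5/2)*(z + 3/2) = z^2 - z - 15/4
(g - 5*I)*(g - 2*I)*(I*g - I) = I*g^3 + 7*g^2 - I*g^2 - 7*g - 10*I*g + 10*I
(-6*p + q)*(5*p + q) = -30*p^2 - p*q + q^2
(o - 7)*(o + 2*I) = o^2 - 7*o + 2*I*o - 14*I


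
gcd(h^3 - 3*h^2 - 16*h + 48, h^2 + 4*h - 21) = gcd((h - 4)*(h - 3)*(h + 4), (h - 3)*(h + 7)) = h - 3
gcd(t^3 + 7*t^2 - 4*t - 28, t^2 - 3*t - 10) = t + 2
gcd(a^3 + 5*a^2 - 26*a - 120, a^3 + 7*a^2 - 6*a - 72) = a^2 + 10*a + 24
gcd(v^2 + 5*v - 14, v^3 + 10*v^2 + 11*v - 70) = v^2 + 5*v - 14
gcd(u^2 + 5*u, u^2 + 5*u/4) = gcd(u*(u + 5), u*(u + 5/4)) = u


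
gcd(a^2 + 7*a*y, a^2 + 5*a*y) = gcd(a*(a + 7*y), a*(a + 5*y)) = a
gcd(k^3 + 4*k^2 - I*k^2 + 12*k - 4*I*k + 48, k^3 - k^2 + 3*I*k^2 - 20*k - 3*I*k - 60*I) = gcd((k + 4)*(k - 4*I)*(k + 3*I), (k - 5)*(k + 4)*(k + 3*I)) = k^2 + k*(4 + 3*I) + 12*I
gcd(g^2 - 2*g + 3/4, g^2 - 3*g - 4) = 1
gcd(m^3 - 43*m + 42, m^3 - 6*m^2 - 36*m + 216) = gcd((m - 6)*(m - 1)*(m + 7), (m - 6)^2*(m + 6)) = m - 6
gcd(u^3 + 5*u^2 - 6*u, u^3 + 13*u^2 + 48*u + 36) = u + 6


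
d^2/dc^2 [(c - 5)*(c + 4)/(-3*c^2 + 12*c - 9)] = 2*(-3*c^3 + 69*c^2 - 249*c + 263)/(3*(c^6 - 12*c^5 + 57*c^4 - 136*c^3 + 171*c^2 - 108*c + 27))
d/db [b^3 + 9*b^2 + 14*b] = 3*b^2 + 18*b + 14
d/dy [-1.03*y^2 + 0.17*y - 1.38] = 0.17 - 2.06*y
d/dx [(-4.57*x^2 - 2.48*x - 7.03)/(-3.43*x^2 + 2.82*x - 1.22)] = (-21.3938*x^2 - 37.075*x + 22.8502)/(11.7649*x^4 - 19.3452*x^3 + 16.3216*x^2 - 6.8808*x + 1.4884)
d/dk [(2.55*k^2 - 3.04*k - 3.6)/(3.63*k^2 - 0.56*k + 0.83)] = (9.6072*k^2 + 30.369*k - 4.5392)/(13.1769*k^4 - 4.0656*k^3 + 6.3394*k^2 - 0.9296*k + 0.6889)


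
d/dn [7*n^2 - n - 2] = 14*n - 1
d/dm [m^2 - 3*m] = 2*m - 3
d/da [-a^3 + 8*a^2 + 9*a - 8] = -3*a^2 + 16*a + 9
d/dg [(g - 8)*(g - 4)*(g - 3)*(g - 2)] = 4*g^3 - 51*g^2 + 196*g - 232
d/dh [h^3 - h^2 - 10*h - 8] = 3*h^2 - 2*h - 10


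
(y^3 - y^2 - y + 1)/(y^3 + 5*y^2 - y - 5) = (y - 1)/(y + 5)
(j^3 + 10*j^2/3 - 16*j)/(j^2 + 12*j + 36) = j*(3*j - 8)/(3*(j + 6))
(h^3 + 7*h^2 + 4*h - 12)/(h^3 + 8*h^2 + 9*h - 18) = (h + 2)/(h + 3)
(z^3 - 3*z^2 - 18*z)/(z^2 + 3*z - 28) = z*(z^2 - 3*z - 18)/(z^2 + 3*z - 28)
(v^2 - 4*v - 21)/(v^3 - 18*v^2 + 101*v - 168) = (v + 3)/(v^2 - 11*v + 24)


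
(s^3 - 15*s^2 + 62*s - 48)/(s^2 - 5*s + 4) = (s^2 - 14*s + 48)/(s - 4)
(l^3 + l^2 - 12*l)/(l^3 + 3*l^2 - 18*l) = (l + 4)/(l + 6)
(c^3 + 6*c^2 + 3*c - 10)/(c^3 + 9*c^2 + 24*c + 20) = (c - 1)/(c + 2)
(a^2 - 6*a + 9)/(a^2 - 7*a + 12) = (a - 3)/(a - 4)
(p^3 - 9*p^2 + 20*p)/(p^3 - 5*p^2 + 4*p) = (p - 5)/(p - 1)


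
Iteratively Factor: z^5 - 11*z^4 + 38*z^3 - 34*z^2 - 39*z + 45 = (z + 1)*(z^4 - 12*z^3 + 50*z^2 - 84*z + 45) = (z - 1)*(z + 1)*(z^3 - 11*z^2 + 39*z - 45) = (z - 3)*(z - 1)*(z + 1)*(z^2 - 8*z + 15) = (z - 3)^2*(z - 1)*(z + 1)*(z - 5)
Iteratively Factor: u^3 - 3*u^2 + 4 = (u - 2)*(u^2 - u - 2) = (u - 2)*(u + 1)*(u - 2)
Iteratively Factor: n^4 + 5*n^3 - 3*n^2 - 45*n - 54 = (n + 2)*(n^3 + 3*n^2 - 9*n - 27) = (n + 2)*(n + 3)*(n^2 - 9) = (n - 3)*(n + 2)*(n + 3)*(n + 3)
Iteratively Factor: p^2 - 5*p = (p - 5)*(p)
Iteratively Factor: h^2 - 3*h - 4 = (h + 1)*(h - 4)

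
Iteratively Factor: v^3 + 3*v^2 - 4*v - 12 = (v + 3)*(v^2 - 4) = (v - 2)*(v + 3)*(v + 2)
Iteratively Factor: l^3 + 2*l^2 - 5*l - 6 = (l + 1)*(l^2 + l - 6) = (l + 1)*(l + 3)*(l - 2)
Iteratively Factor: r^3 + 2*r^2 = (r + 2)*(r^2) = r*(r + 2)*(r)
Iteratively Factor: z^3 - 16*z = (z)*(z^2 - 16) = z*(z + 4)*(z - 4)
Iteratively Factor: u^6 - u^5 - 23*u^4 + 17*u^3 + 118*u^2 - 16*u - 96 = (u - 1)*(u^5 - 23*u^3 - 6*u^2 + 112*u + 96) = (u - 1)*(u + 2)*(u^4 - 2*u^3 - 19*u^2 + 32*u + 48) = (u - 4)*(u - 1)*(u + 2)*(u^3 + 2*u^2 - 11*u - 12) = (u - 4)*(u - 1)*(u + 2)*(u + 4)*(u^2 - 2*u - 3) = (u - 4)*(u - 1)*(u + 1)*(u + 2)*(u + 4)*(u - 3)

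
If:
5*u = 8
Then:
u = 8/5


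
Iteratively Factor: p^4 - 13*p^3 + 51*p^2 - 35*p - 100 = (p - 5)*(p^3 - 8*p^2 + 11*p + 20) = (p - 5)*(p + 1)*(p^2 - 9*p + 20) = (p - 5)^2*(p + 1)*(p - 4)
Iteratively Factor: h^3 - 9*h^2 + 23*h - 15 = (h - 1)*(h^2 - 8*h + 15) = (h - 5)*(h - 1)*(h - 3)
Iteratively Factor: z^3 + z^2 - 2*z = (z - 1)*(z^2 + 2*z) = z*(z - 1)*(z + 2)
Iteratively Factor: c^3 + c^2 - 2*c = (c)*(c^2 + c - 2) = c*(c + 2)*(c - 1)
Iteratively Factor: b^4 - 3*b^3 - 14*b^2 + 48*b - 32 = (b - 1)*(b^3 - 2*b^2 - 16*b + 32) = (b - 1)*(b + 4)*(b^2 - 6*b + 8) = (b - 2)*(b - 1)*(b + 4)*(b - 4)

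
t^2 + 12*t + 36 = (t + 6)^2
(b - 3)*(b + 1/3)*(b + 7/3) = b^3 - b^2/3 - 65*b/9 - 7/3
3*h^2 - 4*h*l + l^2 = (-3*h + l)*(-h + l)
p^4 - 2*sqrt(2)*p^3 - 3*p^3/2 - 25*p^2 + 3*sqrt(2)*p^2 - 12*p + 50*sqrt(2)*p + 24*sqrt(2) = (p - 6)*(p + 1/2)*(p + 4)*(p - 2*sqrt(2))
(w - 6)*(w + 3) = w^2 - 3*w - 18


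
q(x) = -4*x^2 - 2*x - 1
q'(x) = -8*x - 2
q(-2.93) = -29.48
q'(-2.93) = 21.44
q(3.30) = -51.16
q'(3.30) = -28.40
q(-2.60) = -22.84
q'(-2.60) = 18.80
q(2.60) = -33.24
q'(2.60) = -22.80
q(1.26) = -9.87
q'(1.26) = -12.08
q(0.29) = -1.92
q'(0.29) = -4.32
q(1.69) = -15.80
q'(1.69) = -15.52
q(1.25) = -9.75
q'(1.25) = -12.00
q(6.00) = -157.00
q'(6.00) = -50.00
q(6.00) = -157.00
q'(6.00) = -50.00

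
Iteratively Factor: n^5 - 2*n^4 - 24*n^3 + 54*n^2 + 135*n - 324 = (n - 3)*(n^4 + n^3 - 21*n^2 - 9*n + 108) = (n - 3)^2*(n^3 + 4*n^2 - 9*n - 36) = (n - 3)^2*(n + 4)*(n^2 - 9) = (n - 3)^2*(n + 3)*(n + 4)*(n - 3)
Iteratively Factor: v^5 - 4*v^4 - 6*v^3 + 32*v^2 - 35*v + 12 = (v - 1)*(v^4 - 3*v^3 - 9*v^2 + 23*v - 12) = (v - 1)*(v + 3)*(v^3 - 6*v^2 + 9*v - 4) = (v - 1)^2*(v + 3)*(v^2 - 5*v + 4) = (v - 4)*(v - 1)^2*(v + 3)*(v - 1)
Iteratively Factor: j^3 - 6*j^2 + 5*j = (j)*(j^2 - 6*j + 5) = j*(j - 1)*(j - 5)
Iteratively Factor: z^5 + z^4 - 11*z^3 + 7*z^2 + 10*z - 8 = (z - 1)*(z^4 + 2*z^3 - 9*z^2 - 2*z + 8) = (z - 2)*(z - 1)*(z^3 + 4*z^2 - z - 4) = (z - 2)*(z - 1)*(z + 4)*(z^2 - 1) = (z - 2)*(z - 1)^2*(z + 4)*(z + 1)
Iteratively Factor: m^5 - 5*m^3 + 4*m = (m - 1)*(m^4 + m^3 - 4*m^2 - 4*m) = (m - 2)*(m - 1)*(m^3 + 3*m^2 + 2*m) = (m - 2)*(m - 1)*(m + 2)*(m^2 + m) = m*(m - 2)*(m - 1)*(m + 2)*(m + 1)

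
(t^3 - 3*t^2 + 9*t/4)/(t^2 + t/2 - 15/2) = t*(4*t^2 - 12*t + 9)/(2*(2*t^2 + t - 15))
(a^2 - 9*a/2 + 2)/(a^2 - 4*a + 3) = (a^2 - 9*a/2 + 2)/(a^2 - 4*a + 3)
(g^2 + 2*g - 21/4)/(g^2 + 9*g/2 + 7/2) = (g - 3/2)/(g + 1)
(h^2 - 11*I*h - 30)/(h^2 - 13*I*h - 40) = (h - 6*I)/(h - 8*I)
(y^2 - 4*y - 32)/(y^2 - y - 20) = (y - 8)/(y - 5)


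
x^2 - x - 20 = (x - 5)*(x + 4)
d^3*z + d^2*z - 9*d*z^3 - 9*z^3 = (d - 3*z)*(d + 3*z)*(d*z + z)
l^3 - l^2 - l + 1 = (l - 1)^2*(l + 1)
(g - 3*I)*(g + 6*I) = g^2 + 3*I*g + 18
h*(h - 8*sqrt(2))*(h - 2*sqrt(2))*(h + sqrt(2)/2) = h^4 - 19*sqrt(2)*h^3/2 + 22*h^2 + 16*sqrt(2)*h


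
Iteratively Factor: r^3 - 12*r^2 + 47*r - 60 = (r - 5)*(r^2 - 7*r + 12) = (r - 5)*(r - 3)*(r - 4)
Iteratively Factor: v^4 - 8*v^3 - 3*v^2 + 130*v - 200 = (v + 4)*(v^3 - 12*v^2 + 45*v - 50) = (v - 5)*(v + 4)*(v^2 - 7*v + 10) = (v - 5)^2*(v + 4)*(v - 2)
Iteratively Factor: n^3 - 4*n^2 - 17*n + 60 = (n - 3)*(n^2 - n - 20) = (n - 3)*(n + 4)*(n - 5)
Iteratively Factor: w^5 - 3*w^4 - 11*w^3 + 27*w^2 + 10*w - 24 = (w + 3)*(w^4 - 6*w^3 + 7*w^2 + 6*w - 8) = (w - 4)*(w + 3)*(w^3 - 2*w^2 - w + 2) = (w - 4)*(w - 2)*(w + 3)*(w^2 - 1) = (w - 4)*(w - 2)*(w + 1)*(w + 3)*(w - 1)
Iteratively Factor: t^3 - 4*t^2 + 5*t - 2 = (t - 2)*(t^2 - 2*t + 1) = (t - 2)*(t - 1)*(t - 1)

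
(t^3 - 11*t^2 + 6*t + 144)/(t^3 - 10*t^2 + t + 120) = (t - 6)/(t - 5)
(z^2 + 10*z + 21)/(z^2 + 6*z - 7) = (z + 3)/(z - 1)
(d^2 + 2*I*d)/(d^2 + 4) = d/(d - 2*I)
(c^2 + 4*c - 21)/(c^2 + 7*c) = (c - 3)/c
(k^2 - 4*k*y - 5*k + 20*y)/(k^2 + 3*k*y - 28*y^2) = (k - 5)/(k + 7*y)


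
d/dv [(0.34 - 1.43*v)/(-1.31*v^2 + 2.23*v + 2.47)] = (-1.8733*v^2 + 0.8908*v - 4.2903)/(1.7161*v^4 - 5.8426*v^3 - 1.4985*v^2 + 11.0162*v + 6.1009)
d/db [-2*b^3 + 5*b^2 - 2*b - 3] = -6*b^2 + 10*b - 2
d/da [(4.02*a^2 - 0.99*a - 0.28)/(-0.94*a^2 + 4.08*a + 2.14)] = (15.471*a^2 + 16.6792*a - 0.9762)/(0.8836*a^4 - 7.6704*a^3 + 12.6232*a^2 + 17.4624*a + 4.5796)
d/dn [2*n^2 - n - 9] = 4*n - 1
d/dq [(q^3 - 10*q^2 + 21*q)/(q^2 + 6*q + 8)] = (q^4 + 12*q^3 - 57*q^2 - 160*q + 168)/(q^4 + 12*q^3 + 52*q^2 + 96*q + 64)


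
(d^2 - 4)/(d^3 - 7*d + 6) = (d + 2)/(d^2 + 2*d - 3)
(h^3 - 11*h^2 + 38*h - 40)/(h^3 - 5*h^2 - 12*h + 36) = (h^2 - 9*h + 20)/(h^2 - 3*h - 18)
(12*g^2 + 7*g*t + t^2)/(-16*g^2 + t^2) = (3*g + t)/(-4*g + t)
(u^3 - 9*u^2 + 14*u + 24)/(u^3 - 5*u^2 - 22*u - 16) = (u^2 - 10*u + 24)/(u^2 - 6*u - 16)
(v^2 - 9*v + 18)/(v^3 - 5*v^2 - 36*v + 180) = (v - 3)/(v^2 + v - 30)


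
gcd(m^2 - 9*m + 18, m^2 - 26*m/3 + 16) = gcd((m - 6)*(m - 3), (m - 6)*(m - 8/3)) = m - 6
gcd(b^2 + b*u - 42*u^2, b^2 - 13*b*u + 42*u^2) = -b + 6*u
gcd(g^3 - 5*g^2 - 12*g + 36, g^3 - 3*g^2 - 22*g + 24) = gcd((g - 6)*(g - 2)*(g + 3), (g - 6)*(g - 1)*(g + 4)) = g - 6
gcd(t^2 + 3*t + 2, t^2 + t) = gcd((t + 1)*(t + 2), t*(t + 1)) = t + 1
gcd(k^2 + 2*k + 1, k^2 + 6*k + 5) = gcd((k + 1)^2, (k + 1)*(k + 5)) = k + 1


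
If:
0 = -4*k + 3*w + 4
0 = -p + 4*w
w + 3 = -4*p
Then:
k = 59/68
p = -12/17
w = -3/17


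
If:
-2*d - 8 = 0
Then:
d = -4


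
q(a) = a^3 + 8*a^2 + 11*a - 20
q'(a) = 3*a^2 + 16*a + 11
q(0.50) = -12.38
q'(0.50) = 19.75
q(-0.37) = -23.03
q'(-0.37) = 5.49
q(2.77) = 93.11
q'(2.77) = 78.34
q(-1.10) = -23.75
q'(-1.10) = -2.97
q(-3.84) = -0.90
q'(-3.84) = -6.20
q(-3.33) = -4.84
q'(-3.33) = -9.01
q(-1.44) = -22.24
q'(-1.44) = -5.82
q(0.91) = -2.61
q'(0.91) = 28.04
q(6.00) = 550.00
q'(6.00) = 215.00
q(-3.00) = -8.00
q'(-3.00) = -10.00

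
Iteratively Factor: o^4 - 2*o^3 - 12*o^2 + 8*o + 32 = (o - 2)*(o^3 - 12*o - 16) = (o - 2)*(o + 2)*(o^2 - 2*o - 8) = (o - 4)*(o - 2)*(o + 2)*(o + 2)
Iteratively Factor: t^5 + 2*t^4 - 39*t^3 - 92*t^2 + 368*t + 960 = (t + 4)*(t^4 - 2*t^3 - 31*t^2 + 32*t + 240) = (t + 3)*(t + 4)*(t^3 - 5*t^2 - 16*t + 80) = (t + 3)*(t + 4)^2*(t^2 - 9*t + 20) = (t - 4)*(t + 3)*(t + 4)^2*(t - 5)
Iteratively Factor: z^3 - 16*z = (z + 4)*(z^2 - 4*z) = (z - 4)*(z + 4)*(z)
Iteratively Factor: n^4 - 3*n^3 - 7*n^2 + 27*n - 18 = (n + 3)*(n^3 - 6*n^2 + 11*n - 6) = (n - 3)*(n + 3)*(n^2 - 3*n + 2) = (n - 3)*(n - 2)*(n + 3)*(n - 1)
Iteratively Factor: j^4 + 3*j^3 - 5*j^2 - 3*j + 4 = (j - 1)*(j^3 + 4*j^2 - j - 4) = (j - 1)^2*(j^2 + 5*j + 4) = (j - 1)^2*(j + 1)*(j + 4)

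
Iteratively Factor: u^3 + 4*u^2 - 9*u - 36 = (u + 3)*(u^2 + u - 12) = (u + 3)*(u + 4)*(u - 3)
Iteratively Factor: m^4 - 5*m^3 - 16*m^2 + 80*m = (m + 4)*(m^3 - 9*m^2 + 20*m) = (m - 4)*(m + 4)*(m^2 - 5*m) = (m - 5)*(m - 4)*(m + 4)*(m)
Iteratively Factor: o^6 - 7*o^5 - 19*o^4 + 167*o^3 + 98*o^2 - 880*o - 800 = (o + 4)*(o^5 - 11*o^4 + 25*o^3 + 67*o^2 - 170*o - 200) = (o - 5)*(o + 4)*(o^4 - 6*o^3 - 5*o^2 + 42*o + 40) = (o - 5)^2*(o + 4)*(o^3 - o^2 - 10*o - 8) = (o - 5)^2*(o + 2)*(o + 4)*(o^2 - 3*o - 4) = (o - 5)^2*(o - 4)*(o + 2)*(o + 4)*(o + 1)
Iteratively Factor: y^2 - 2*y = (y - 2)*(y)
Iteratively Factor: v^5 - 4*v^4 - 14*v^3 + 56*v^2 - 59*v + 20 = (v - 1)*(v^4 - 3*v^3 - 17*v^2 + 39*v - 20) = (v - 1)^2*(v^3 - 2*v^2 - 19*v + 20) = (v - 5)*(v - 1)^2*(v^2 + 3*v - 4) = (v - 5)*(v - 1)^3*(v + 4)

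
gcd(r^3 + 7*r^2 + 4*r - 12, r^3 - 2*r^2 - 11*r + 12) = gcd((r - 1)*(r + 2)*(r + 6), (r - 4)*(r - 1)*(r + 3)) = r - 1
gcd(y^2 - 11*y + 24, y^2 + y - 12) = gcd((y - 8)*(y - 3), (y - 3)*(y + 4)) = y - 3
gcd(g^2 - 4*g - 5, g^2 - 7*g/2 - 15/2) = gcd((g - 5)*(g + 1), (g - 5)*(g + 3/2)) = g - 5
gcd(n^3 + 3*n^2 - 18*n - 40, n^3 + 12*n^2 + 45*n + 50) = n^2 + 7*n + 10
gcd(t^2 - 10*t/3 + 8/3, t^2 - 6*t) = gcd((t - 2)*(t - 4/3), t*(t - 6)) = 1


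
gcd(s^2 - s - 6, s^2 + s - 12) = s - 3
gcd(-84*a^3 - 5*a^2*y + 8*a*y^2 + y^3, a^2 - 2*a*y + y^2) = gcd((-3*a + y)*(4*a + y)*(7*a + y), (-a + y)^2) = 1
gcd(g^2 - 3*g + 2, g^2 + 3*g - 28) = 1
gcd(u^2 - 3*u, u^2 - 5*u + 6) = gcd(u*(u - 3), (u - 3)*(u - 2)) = u - 3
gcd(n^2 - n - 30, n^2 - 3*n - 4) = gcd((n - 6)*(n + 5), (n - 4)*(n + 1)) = 1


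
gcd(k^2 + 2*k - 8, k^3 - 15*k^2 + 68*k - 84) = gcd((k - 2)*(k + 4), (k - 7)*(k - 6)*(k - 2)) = k - 2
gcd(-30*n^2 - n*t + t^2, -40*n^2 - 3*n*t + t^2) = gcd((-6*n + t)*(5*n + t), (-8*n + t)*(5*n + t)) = 5*n + t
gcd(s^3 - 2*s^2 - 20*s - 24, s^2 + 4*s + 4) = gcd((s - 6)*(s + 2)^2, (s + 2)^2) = s^2 + 4*s + 4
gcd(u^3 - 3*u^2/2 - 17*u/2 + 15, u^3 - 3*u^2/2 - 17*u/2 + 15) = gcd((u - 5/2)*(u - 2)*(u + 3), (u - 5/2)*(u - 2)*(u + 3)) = u^3 - 3*u^2/2 - 17*u/2 + 15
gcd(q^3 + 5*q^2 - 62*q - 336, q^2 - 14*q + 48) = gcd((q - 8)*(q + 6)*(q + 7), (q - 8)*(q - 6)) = q - 8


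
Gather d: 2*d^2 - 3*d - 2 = 2*d^2 - 3*d - 2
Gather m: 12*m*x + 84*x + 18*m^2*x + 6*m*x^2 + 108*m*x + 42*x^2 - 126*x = 18*m^2*x + m*(6*x^2 + 120*x) + 42*x^2 - 42*x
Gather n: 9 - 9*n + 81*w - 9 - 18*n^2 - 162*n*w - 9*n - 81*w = -18*n^2 + n*(-162*w - 18)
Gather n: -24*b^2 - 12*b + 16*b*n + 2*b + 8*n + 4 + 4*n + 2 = -24*b^2 - 10*b + n*(16*b + 12) + 6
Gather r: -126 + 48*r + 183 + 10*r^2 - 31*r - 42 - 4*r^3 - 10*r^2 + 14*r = -4*r^3 + 31*r + 15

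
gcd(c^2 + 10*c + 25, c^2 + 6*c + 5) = c + 5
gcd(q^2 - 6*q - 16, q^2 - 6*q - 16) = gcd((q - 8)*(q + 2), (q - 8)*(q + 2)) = q^2 - 6*q - 16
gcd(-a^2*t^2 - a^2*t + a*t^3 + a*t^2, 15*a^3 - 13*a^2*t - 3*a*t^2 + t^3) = -a + t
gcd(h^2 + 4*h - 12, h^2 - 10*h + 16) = h - 2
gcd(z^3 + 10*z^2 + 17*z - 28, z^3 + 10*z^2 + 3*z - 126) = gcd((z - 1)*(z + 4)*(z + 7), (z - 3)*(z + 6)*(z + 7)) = z + 7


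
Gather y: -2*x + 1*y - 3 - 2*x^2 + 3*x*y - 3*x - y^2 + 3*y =-2*x^2 - 5*x - y^2 + y*(3*x + 4) - 3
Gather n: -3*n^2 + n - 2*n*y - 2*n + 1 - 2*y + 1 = -3*n^2 + n*(-2*y - 1) - 2*y + 2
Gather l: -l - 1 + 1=-l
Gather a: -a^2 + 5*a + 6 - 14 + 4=-a^2 + 5*a - 4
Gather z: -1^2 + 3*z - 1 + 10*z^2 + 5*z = 10*z^2 + 8*z - 2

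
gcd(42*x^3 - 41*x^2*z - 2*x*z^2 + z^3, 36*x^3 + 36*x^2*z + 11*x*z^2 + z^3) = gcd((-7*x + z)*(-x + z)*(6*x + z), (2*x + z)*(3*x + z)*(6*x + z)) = 6*x + z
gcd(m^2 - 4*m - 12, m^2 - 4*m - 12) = m^2 - 4*m - 12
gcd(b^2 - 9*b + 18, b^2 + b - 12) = b - 3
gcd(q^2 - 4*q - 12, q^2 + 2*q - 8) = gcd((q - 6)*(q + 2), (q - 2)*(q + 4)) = 1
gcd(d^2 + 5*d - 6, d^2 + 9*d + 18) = d + 6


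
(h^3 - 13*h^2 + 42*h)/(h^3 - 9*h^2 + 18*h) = (h - 7)/(h - 3)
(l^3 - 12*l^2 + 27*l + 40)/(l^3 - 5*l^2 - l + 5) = (l - 8)/(l - 1)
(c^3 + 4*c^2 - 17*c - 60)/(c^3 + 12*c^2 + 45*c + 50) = (c^2 - c - 12)/(c^2 + 7*c + 10)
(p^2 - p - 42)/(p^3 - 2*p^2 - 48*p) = (p - 7)/(p*(p - 8))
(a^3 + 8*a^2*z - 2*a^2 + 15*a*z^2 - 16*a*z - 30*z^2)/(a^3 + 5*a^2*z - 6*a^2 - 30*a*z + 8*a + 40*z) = (a + 3*z)/(a - 4)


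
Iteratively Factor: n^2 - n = (n)*(n - 1)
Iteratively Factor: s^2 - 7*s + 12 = (s - 4)*(s - 3)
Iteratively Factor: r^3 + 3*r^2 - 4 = (r + 2)*(r^2 + r - 2) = (r + 2)^2*(r - 1)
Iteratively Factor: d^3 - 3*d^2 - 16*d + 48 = (d - 4)*(d^2 + d - 12) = (d - 4)*(d + 4)*(d - 3)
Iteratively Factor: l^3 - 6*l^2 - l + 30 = (l - 3)*(l^2 - 3*l - 10) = (l - 3)*(l + 2)*(l - 5)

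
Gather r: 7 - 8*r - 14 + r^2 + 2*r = r^2 - 6*r - 7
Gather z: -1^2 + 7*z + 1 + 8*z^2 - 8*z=8*z^2 - z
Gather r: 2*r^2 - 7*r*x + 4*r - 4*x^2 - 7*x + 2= 2*r^2 + r*(4 - 7*x) - 4*x^2 - 7*x + 2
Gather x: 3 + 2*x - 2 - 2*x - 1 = 0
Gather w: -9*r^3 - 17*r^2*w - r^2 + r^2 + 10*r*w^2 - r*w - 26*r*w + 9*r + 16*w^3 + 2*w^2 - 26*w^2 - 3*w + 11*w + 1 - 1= -9*r^3 + 9*r + 16*w^3 + w^2*(10*r - 24) + w*(-17*r^2 - 27*r + 8)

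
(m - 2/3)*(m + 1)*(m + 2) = m^3 + 7*m^2/3 - 4/3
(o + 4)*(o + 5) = o^2 + 9*o + 20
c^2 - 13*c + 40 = (c - 8)*(c - 5)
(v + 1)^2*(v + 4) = v^3 + 6*v^2 + 9*v + 4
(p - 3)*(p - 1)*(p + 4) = p^3 - 13*p + 12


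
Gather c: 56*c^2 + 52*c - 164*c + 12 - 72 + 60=56*c^2 - 112*c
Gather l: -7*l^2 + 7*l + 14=-7*l^2 + 7*l + 14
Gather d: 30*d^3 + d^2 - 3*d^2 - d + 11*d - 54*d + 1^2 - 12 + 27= 30*d^3 - 2*d^2 - 44*d + 16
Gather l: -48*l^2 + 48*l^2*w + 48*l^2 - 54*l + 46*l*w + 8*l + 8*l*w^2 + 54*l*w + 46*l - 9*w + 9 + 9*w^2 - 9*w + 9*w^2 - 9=48*l^2*w + l*(8*w^2 + 100*w) + 18*w^2 - 18*w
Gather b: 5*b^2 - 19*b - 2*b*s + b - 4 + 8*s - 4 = 5*b^2 + b*(-2*s - 18) + 8*s - 8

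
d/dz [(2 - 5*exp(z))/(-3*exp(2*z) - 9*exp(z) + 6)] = (-5*exp(2*z) + 4*exp(z) - 4)*exp(z)/(3*(exp(4*z) + 6*exp(3*z) + 5*exp(2*z) - 12*exp(z) + 4))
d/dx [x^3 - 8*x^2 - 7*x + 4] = 3*x^2 - 16*x - 7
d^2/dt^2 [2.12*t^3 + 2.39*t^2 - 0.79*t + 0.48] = 12.72*t + 4.78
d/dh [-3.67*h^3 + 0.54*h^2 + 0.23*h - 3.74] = -11.01*h^2 + 1.08*h + 0.23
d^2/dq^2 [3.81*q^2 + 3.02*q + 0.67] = 7.62000000000000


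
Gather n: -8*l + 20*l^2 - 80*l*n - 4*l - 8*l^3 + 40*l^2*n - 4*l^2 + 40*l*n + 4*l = -8*l^3 + 16*l^2 - 8*l + n*(40*l^2 - 40*l)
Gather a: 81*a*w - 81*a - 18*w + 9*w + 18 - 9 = a*(81*w - 81) - 9*w + 9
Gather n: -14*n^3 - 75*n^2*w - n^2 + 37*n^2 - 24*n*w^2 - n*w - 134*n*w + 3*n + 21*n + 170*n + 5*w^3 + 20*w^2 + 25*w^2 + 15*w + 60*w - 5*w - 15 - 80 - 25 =-14*n^3 + n^2*(36 - 75*w) + n*(-24*w^2 - 135*w + 194) + 5*w^3 + 45*w^2 + 70*w - 120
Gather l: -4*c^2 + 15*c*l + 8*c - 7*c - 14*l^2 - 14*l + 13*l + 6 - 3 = -4*c^2 + c - 14*l^2 + l*(15*c - 1) + 3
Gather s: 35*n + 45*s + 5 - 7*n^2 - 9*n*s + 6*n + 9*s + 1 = -7*n^2 + 41*n + s*(54 - 9*n) + 6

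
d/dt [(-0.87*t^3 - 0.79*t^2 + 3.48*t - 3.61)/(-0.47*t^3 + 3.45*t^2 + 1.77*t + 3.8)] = (-3.3728*t^4 + 0.1914*t^3 - 28.4124*t^2 + 18.905*t + 19.6137)/(0.2209*t^6 - 3.243*t^5 + 10.2387*t^4 + 8.641*t^3 + 29.3529*t^2 + 13.452*t + 14.44)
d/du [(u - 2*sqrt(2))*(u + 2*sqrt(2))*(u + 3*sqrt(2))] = 3*u^2 + 6*sqrt(2)*u - 8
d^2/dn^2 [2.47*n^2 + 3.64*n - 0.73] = 4.94000000000000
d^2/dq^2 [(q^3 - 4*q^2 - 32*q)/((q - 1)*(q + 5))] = 10*(q^3 - 24*q^2 - 81*q - 148)/(q^6 + 12*q^5 + 33*q^4 - 56*q^3 - 165*q^2 + 300*q - 125)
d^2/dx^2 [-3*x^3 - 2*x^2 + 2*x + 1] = -18*x - 4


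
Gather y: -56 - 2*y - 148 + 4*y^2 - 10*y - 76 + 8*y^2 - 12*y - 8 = 12*y^2 - 24*y - 288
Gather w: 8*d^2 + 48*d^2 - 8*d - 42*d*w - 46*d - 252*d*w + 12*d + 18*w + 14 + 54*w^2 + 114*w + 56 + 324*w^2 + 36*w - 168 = 56*d^2 - 42*d + 378*w^2 + w*(168 - 294*d) - 98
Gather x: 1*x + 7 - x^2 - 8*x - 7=-x^2 - 7*x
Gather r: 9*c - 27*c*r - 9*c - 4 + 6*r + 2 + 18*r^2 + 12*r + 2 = 18*r^2 + r*(18 - 27*c)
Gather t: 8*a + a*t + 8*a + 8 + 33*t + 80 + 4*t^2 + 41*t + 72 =16*a + 4*t^2 + t*(a + 74) + 160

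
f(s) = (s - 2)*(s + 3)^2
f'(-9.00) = 168.00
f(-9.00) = -396.00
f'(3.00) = 48.00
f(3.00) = 36.00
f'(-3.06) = 0.61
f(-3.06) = -0.02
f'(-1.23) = -8.30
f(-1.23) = -10.12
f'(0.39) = 0.58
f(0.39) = -18.50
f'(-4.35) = 18.97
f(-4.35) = -11.57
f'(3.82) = 71.34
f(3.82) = 84.65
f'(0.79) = 5.19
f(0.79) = -17.38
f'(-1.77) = -7.76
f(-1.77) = -5.70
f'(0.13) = -1.91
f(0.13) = -18.32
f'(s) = (s - 2)*(2*s + 6) + (s + 3)^2 = (s + 3)*(3*s - 1)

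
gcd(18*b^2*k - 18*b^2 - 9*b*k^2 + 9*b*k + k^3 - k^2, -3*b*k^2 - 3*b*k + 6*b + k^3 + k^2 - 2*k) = 3*b*k - 3*b - k^2 + k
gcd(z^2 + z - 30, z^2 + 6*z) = z + 6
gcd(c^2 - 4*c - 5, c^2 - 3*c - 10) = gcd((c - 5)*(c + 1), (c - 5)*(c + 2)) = c - 5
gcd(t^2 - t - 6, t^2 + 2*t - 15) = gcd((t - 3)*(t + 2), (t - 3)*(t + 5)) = t - 3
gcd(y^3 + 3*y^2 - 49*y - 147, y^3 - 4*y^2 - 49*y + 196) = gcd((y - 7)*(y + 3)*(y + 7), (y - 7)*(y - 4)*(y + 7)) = y^2 - 49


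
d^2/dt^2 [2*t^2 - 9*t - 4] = 4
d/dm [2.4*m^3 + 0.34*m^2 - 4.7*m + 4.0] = 7.2*m^2 + 0.68*m - 4.7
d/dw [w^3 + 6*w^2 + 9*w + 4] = 3*w^2 + 12*w + 9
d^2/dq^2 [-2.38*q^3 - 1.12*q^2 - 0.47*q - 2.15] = -14.28*q - 2.24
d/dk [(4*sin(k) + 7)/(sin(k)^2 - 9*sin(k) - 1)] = (-14*sin(k) + 4*cos(k)^2 + 55)*cos(k)/(9*sin(k) + cos(k)^2)^2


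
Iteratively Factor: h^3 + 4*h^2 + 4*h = (h + 2)*(h^2 + 2*h) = h*(h + 2)*(h + 2)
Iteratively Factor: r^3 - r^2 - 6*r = (r)*(r^2 - r - 6) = r*(r + 2)*(r - 3)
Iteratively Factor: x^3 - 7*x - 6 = (x - 3)*(x^2 + 3*x + 2) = (x - 3)*(x + 1)*(x + 2)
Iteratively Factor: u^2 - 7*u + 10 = (u - 5)*(u - 2)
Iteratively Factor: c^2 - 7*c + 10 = (c - 5)*(c - 2)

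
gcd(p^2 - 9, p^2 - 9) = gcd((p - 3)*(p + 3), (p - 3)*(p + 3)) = p^2 - 9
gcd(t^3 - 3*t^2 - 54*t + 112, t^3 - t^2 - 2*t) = t - 2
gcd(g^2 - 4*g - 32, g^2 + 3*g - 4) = g + 4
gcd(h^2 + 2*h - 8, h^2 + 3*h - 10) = h - 2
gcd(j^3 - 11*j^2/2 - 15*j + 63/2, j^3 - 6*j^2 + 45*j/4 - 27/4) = j - 3/2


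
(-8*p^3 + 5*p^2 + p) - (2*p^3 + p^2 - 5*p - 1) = -10*p^3 + 4*p^2 + 6*p + 1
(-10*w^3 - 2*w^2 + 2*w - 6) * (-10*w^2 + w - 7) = 100*w^5 + 10*w^4 + 48*w^3 + 76*w^2 - 20*w + 42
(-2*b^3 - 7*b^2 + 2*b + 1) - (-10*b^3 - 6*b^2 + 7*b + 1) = 8*b^3 - b^2 - 5*b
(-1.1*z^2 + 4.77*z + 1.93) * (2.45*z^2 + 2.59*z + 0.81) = -2.695*z^4 + 8.8375*z^3 + 16.1918*z^2 + 8.8624*z + 1.5633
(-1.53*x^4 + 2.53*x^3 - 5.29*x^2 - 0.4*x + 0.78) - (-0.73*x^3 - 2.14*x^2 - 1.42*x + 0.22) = -1.53*x^4 + 3.26*x^3 - 3.15*x^2 + 1.02*x + 0.56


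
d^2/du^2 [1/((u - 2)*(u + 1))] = 2*((u - 2)^2 + (u - 2)*(u + 1) + (u + 1)^2)/((u - 2)^3*(u + 1)^3)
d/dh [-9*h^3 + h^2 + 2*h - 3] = -27*h^2 + 2*h + 2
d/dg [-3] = 0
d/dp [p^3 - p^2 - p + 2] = 3*p^2 - 2*p - 1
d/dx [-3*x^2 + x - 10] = 1 - 6*x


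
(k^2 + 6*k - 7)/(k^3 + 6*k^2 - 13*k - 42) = (k - 1)/(k^2 - k - 6)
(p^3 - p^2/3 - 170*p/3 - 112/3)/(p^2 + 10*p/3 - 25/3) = (3*p^3 - p^2 - 170*p - 112)/(3*p^2 + 10*p - 25)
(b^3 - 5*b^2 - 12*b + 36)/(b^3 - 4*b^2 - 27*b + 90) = (b^2 + b - 6)/(b^2 + 2*b - 15)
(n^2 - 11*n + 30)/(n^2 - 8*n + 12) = (n - 5)/(n - 2)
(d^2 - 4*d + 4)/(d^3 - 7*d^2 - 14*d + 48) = (d - 2)/(d^2 - 5*d - 24)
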